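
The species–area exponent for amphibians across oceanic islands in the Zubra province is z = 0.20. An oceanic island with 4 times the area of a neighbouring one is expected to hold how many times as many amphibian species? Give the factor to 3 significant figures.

1.32

S₂/S₁ = (A₂/A₁)^z = 4^0.2
ln(S₂/S₁) = 0.2 × ln 4 = 0.2 × 1.3863 = 0.2773
S₂/S₁ = e^0.2773 ≈ 1.32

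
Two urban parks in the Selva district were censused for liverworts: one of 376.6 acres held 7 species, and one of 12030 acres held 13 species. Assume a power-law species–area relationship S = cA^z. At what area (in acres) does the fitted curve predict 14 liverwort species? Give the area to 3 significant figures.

18200 acres

z = ln(13/7) / ln(12030/376.6) = 0.6190 / 3.4640 = 0.1787
c = 7 / 376.6^0.1787 = 7 / 2.886 = 2.425
A = (14/2.425)^(1/0.1787) ⇒ ln A = ln(5.772)/0.1787 = 9.8098
A = e^9.8098 ≈ 18212 acres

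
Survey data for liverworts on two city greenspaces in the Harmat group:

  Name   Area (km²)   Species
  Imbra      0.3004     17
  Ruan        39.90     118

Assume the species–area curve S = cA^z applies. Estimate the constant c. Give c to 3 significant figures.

z = ln(S₂/S₁) / ln(A₂/A₁) = ln(118/17) / ln(39.9/0.3004) = 1.9375 / 4.8890 = 0.3963
c = S₁ / A₁^z = 17 / 0.3004^0.3963 = 17 / 0.6209 = 27.38

27.4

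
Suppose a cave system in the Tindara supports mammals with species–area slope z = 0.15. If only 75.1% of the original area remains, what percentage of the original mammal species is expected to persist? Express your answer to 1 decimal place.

95.8%

S_new/S_old = (A_new/A_old)^z = 0.751^0.15
= exp(0.15 × ln 0.751) = exp(0.15 × -0.2863) = exp(-0.0430) ≈ 0.958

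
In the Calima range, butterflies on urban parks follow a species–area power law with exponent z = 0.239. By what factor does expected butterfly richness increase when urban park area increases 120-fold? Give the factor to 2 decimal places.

3.14

S₂/S₁ = (A₂/A₁)^z = 120^0.239
ln(S₂/S₁) = 0.239 × ln 120 = 0.239 × 4.7875 = 1.1442
S₂/S₁ = e^1.1442 ≈ 3.14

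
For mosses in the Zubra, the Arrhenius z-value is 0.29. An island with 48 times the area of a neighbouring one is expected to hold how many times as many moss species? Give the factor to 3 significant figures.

S₂/S₁ = (A₂/A₁)^z = 48^0.29
ln(S₂/S₁) = 0.29 × ln 48 = 0.29 × 3.8712 = 1.1226
S₂/S₁ = e^1.1226 ≈ 3.073

3.07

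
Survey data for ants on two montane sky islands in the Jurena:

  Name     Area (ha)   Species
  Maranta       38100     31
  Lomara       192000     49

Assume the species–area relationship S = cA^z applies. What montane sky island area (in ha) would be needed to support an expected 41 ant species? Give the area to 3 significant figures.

z = ln(49/31) / ln(192000/38100) = 0.4578 / 1.6173 = 0.2831
c = 31 / 38100^0.2831 = 31 / 19.81 = 1.565
A = (41/1.565)^(1/0.2831) ⇒ ln A = ln(26.2)/0.2831 = 11.5356
A = e^11.5356 ≈ 102293 ha

102000 ha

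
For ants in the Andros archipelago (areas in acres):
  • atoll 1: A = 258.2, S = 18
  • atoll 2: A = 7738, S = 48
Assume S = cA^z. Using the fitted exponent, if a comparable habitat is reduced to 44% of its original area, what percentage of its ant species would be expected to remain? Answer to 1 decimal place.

z = ln(48/18) / ln(7738/258.2) = 0.9808 / 3.4002 = 0.2885
S_new/S_old = (A_new/A_old)^z = 0.44^0.2885 = exp(0.2885 × -0.8210) = 0.7891

78.9%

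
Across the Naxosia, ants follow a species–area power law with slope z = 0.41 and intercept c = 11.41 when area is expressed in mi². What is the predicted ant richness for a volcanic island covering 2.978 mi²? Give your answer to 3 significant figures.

S = 11.41 × 2.978^0.41 = 11.41 × 1.564 ≈ 17.85

17.8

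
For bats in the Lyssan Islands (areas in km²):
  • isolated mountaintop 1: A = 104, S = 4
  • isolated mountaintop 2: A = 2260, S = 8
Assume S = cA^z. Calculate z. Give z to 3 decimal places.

Taking logs: ln S = ln c + z ln A, so z = (ln S₂ − ln S₁)/(ln A₂ − ln A₁).
z = ln(8/4) / ln(2260/104) = ln(2) / ln(21.73) = 0.6931 / 3.0787 = 0.2251

0.225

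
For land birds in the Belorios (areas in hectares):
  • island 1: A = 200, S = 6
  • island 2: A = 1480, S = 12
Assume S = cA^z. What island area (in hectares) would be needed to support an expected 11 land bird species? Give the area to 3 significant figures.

1150 hectares

z = ln(12/6) / ln(1480/200) = 0.6931 / 2.0015 = 0.3463
c = 6 / 200^0.3463 = 6 / 6.265 = 0.9578
A = (11/0.9578)^(1/0.3463) ⇒ ln A = ln(11.48)/0.3463 = 7.0485
A = e^7.0485 ≈ 1151 hectares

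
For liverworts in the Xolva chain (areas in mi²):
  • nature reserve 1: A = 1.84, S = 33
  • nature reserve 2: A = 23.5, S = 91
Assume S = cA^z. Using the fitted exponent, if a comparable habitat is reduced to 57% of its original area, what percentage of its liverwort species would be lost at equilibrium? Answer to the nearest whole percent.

20%

z = ln(91/33) / ln(23.5/1.84) = 1.0144 / 2.5472 = 0.3982
S_new/S_old = (A_new/A_old)^z = 0.57^0.3982 = exp(0.3982 × -0.5621) = 0.7994
Fraction lost = 1 − 0.7994 = 0.2006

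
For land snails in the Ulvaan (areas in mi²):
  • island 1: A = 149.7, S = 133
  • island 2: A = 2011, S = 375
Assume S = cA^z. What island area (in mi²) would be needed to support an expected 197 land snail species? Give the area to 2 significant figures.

400 mi²

z = ln(375/133) / ln(2011/149.7) = 1.0366 / 2.5978 = 0.3990
c = 133 / 149.7^0.3990 = 133 / 7.379 = 18.03
A = (197/18.03)^(1/0.3990) ⇒ ln A = ln(10.93)/0.3990 = 5.9932
A = e^5.9932 ≈ 400.7 mi²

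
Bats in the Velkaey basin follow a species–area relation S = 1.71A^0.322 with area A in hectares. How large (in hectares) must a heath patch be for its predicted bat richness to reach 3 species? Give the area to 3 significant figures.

3 = 1.71 × A^0.322  ⇒  A^0.322 = 3/1.71 = 1.754
ln A = ln(1.754) / 0.322 = 0.5621 / 0.322 = 1.7457
A = e^1.7457 ≈ 5.73 hectares

5.73 hectares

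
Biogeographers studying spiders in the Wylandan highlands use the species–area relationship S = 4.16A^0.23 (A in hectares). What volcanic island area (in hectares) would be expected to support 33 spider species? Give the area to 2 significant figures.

8100 hectares

33 = 4.16 × A^0.23  ⇒  A^0.23 = 33/4.16 = 7.933
ln A = ln(7.933) / 0.23 = 2.0710 / 0.23 = 9.0043
A = e^9.0043 ≈ 8138 hectares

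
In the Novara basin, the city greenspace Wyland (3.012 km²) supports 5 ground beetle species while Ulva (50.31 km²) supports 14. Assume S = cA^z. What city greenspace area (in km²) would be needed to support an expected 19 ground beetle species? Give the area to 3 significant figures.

z = ln(14/5) / ln(50.31/3.012) = 1.0296 / 2.8156 = 0.3657
c = 5 / 3.012^0.3657 = 5 / 1.497 = 3.341
A = (19/3.341)^(1/0.3657) ⇒ ln A = ln(5.687)/0.3657 = 4.7533
A = e^4.7533 ≈ 116 km²

116 km²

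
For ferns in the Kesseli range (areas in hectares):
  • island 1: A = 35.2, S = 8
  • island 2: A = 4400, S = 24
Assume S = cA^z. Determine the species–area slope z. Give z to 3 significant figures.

Taking logs: ln S = ln c + z ln A, so z = (ln S₂ − ln S₁)/(ln A₂ − ln A₁).
z = ln(24/8) / ln(4400/35.2) = ln(3) / ln(125) = 1.0986 / 4.8283 = 0.2275

0.228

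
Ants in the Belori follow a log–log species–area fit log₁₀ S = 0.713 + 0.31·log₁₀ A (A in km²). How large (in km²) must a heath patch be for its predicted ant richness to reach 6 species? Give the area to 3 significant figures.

6 = 5.164 × A^0.31  ⇒  A^0.31 = 6/5.164 = 1.162
ln A = ln(1.162) / 0.31 = 0.1500 / 0.31 = 0.4839
A = e^0.4839 ≈ 1.622 km²

1.62 km²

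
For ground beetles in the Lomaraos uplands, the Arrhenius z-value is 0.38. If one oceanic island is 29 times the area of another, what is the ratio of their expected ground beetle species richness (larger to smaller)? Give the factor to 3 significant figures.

3.60

S₂/S₁ = (A₂/A₁)^z = 29^0.38
ln(S₂/S₁) = 0.38 × ln 29 = 0.38 × 3.3673 = 1.2796
S₂/S₁ = e^1.2796 ≈ 3.595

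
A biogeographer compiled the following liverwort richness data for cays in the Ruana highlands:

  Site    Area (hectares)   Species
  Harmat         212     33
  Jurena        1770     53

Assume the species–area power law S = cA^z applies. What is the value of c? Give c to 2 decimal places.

9.98

z = ln(S₂/S₁) / ln(A₂/A₁) = ln(53/33) / ln(1770/212) = 0.4738 / 2.1221 = 0.2233
c = S₁ / A₁^z = 33 / 212^0.2233 = 33 / 3.307 = 9.98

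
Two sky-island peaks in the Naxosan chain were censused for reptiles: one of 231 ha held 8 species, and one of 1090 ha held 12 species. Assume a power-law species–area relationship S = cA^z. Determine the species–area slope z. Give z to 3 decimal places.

Taking logs: ln S = ln c + z ln A, so z = (ln S₂ − ln S₁)/(ln A₂ − ln A₁).
z = ln(12/8) / ln(1090/231) = ln(1.5) / ln(4.719) = 0.4055 / 1.5515 = 0.2613

0.261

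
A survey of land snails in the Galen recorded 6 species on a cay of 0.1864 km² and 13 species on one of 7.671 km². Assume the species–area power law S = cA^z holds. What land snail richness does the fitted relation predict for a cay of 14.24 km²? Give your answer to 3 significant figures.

14.8

z = ln(13/6) / ln(7.671/0.1864) = 0.7732 / 3.7173 = 0.2080
c = 6 / 0.1864^0.2080 = 6 / 0.7051 = 8.509
S₃ = 8.509 × 14.24^0.2080 = 8.509 × 1.738 ≈ 14.79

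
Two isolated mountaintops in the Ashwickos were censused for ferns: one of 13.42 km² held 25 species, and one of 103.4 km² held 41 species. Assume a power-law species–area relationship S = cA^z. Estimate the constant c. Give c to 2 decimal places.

z = ln(S₂/S₁) / ln(A₂/A₁) = ln(41/25) / ln(103.4/13.42) = 0.4947 / 2.0419 = 0.2423
c = S₁ / A₁^z = 25 / 13.42^0.2423 = 25 / 1.876 = 13.33

13.33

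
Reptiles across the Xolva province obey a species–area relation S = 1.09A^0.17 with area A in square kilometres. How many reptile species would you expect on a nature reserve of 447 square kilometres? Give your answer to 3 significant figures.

3.08

S = 1.09 × 447^0.17
ln S = ln 1.09 + 0.17 × ln 447 = 0.0862 + 0.17 × 6.1026 = 1.1236
S = e^1.1236 ≈ 3.076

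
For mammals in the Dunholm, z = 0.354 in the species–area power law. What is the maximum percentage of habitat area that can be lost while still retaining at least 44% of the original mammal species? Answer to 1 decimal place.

Need (A_new/A_old)^0.354 = 0.44, so A_new/A_old = 0.44^(1/0.354) = 0.44^2.825
ln(A_new/A_old) = ln 0.44 / 0.354 = -0.8210 / 0.354 = -2.3192
A_new/A_old = e^-2.3192 ≈ 0.09836
Fraction that can be lost = 1 − 0.09836 = 0.9016

90.2%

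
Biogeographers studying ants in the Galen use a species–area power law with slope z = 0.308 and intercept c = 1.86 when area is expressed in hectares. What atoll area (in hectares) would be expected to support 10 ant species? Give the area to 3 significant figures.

235 hectares

10 = 1.86 × A^0.308  ⇒  A^0.308 = 10/1.86 = 5.376
ln A = ln(5.376) / 0.308 = 1.6820 / 0.308 = 5.4611
A = e^5.4611 ≈ 235.3 hectares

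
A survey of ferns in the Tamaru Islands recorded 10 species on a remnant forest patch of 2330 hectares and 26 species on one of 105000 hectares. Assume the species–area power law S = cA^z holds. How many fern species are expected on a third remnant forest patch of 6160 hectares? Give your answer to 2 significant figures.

13

z = ln(26/10) / ln(105000/2330) = 0.9555 / 3.8081 = 0.2509
c = 10 / 2330^0.2509 = 10 / 6.997 = 1.429
S₃ = 1.429 × 6160^0.2509 = 1.429 × 8.93 ≈ 12.76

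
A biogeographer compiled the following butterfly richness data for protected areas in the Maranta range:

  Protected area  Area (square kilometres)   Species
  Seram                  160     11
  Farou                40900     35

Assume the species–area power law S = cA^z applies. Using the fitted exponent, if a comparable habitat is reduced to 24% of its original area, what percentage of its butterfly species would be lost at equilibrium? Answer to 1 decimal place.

25.8%

z = ln(35/11) / ln(40900/160) = 1.1575 / 5.5437 = 0.2088
S_new/S_old = (A_new/A_old)^z = 0.24^0.2088 = exp(0.2088 × -1.4271) = 0.7423
Fraction lost = 1 − 0.7423 = 0.2577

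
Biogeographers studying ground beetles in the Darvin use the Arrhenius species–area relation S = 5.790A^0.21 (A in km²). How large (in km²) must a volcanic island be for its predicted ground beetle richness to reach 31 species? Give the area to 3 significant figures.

31 = 5.79 × A^0.21  ⇒  A^0.21 = 31/5.79 = 5.354
ln A = ln(5.354) / 0.21 = 1.6779 / 0.21 = 7.9898
A = e^7.9898 ≈ 2951 km²

2950 km²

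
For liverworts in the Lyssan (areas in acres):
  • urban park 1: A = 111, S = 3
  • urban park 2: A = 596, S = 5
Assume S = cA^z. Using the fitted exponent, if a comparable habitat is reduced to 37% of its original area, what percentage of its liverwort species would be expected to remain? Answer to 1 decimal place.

73.9%

z = ln(5/3) / ln(596/111) = 0.5108 / 1.6807 = 0.3039
S_new/S_old = (A_new/A_old)^z = 0.37^0.3039 = exp(0.3039 × -0.9943) = 0.7392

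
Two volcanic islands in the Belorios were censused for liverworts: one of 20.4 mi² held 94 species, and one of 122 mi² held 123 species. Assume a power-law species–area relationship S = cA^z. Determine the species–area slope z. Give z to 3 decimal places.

Taking logs: ln S = ln c + z ln A, so z = (ln S₂ − ln S₁)/(ln A₂ − ln A₁).
z = ln(123/94) / ln(122/20.4) = ln(1.309) / ln(5.98) = 0.2689 / 1.7885 = 0.1503

0.150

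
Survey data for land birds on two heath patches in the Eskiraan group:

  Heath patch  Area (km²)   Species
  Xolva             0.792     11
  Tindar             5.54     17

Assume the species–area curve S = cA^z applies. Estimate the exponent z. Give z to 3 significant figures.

0.224

Taking logs: ln S = ln c + z ln A, so z = (ln S₂ − ln S₁)/(ln A₂ − ln A₁).
z = ln(17/11) / ln(5.54/0.792) = ln(1.545) / ln(6.995) = 0.4353 / 1.9452 = 0.2238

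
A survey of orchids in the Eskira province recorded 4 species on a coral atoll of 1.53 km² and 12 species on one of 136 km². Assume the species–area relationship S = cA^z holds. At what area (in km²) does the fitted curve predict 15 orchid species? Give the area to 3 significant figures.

z = ln(12/4) / ln(136/1.53) = 1.0986 / 4.4874 = 0.2448
c = 4 / 1.53^0.2448 = 4 / 1.11 = 3.604
A = (15/3.604)^(1/0.2448) ⇒ ln A = ln(4.161)/0.2448 = 5.8241
A = e^5.8241 ≈ 338.4 km²

338 km²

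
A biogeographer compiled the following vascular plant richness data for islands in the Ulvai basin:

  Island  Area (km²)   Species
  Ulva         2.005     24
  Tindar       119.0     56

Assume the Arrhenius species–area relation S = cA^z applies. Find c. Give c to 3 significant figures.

z = ln(S₂/S₁) / ln(A₂/A₁) = ln(56/24) / ln(119/2.005) = 0.8473 / 4.0835 = 0.2075
c = S₁ / A₁^z = 24 / 2.005^0.2075 = 24 / 1.155 = 20.77

20.8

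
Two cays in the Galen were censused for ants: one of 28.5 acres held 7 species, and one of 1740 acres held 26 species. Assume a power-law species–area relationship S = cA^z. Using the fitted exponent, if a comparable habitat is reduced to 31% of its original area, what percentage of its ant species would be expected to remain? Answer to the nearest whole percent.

z = ln(26/7) / ln(1740/28.5) = 1.3122 / 4.1117 = 0.3191
S_new/S_old = (A_new/A_old)^z = 0.31^0.3191 = exp(0.3191 × -1.1712) = 0.6881

69%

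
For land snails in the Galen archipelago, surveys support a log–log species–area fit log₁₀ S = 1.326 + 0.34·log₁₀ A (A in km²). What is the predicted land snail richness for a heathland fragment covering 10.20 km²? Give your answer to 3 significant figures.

46.7

S = 21.18 × 10.2^0.34 = 21.18 × 2.203 ≈ 46.66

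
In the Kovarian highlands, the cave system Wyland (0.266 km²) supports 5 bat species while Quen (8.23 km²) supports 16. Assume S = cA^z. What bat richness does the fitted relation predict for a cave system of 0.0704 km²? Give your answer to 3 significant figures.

3.19

z = ln(16/5) / ln(8.23/0.266) = 1.1632 / 3.4320 = 0.3389
c = 5 / 0.266^0.3389 = 5 / 0.6384 = 7.832
S₃ = 7.832 × 0.0704^0.3389 = 7.832 × 0.4068 ≈ 3.187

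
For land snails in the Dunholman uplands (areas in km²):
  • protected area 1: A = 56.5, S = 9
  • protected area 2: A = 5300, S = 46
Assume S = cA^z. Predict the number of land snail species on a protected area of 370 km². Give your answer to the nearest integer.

18

z = ln(46/9) / ln(5300/56.5) = 1.6314 / 4.5412 = 0.3592
c = 9 / 56.5^0.3592 = 9 / 4.26 = 2.113
S₃ = 2.113 × 370^0.3592 = 2.113 × 8.368 ≈ 17.68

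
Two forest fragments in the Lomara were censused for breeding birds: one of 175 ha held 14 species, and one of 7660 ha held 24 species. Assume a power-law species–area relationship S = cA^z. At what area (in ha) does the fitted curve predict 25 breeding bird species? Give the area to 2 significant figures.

10000 ha

z = ln(24/14) / ln(7660/175) = 0.5390 / 3.7790 = 0.1426
c = 14 / 175^0.1426 = 14 / 2.089 = 6.702
A = (25/6.702)^(1/0.1426) ⇒ ln A = ln(3.73)/0.1426 = 9.2300
A = e^9.2300 ≈ 10198 ha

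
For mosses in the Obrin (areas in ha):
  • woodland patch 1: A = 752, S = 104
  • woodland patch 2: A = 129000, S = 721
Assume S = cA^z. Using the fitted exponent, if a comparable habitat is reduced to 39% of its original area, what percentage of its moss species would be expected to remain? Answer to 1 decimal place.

z = ln(721/104) / ln(129000/752) = 1.9362 / 5.1448 = 0.3763
S_new/S_old = (A_new/A_old)^z = 0.39^0.3763 = exp(0.3763 × -0.9416) = 0.7016

70.2%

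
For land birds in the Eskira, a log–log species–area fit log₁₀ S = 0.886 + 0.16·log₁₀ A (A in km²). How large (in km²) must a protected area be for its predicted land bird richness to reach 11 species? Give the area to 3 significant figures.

11 = 7.691 × A^0.16  ⇒  A^0.16 = 11/7.691 = 1.43
ln A = ln(1.43) / 0.16 = 0.3578 / 0.16 = 2.2363
A = e^2.2363 ≈ 9.358 km²

9.36 km²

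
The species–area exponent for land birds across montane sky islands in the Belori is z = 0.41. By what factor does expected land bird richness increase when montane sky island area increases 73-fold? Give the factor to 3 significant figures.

5.81

S₂/S₁ = (A₂/A₁)^z = 73^0.41
ln(S₂/S₁) = 0.41 × ln 73 = 0.41 × 4.2905 = 1.7591
S₂/S₁ = e^1.7591 ≈ 5.807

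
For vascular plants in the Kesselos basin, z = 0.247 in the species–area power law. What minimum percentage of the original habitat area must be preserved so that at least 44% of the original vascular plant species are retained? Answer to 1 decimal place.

Need (A_new/A_old)^0.247 = 0.44, so A_new/A_old = 0.44^(1/0.247) = 0.44^4.049
ln(A_new/A_old) = ln 0.44 / 0.247 = -0.8210 / 0.247 = -3.3238
A_new/A_old = e^-3.3238 ≈ 0.03602

3.6%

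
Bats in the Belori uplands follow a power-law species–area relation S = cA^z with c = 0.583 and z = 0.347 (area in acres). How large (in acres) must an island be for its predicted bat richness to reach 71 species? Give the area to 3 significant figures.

71 = 0.583 × A^0.347  ⇒  A^0.347 = 71/0.583 = 121.8
ln A = ln(121.8) / 0.347 = 4.8022 / 0.347 = 13.8393
A = e^13.8393 ≈ 1024107 acres

1020000 acres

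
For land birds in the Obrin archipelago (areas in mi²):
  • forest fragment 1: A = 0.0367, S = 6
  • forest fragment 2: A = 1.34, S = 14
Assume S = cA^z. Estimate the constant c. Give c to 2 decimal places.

13.07

z = ln(S₂/S₁) / ln(A₂/A₁) = ln(14/6) / ln(1.34/0.0367) = 0.8473 / 3.5976 = 0.2355
c = S₁ / A₁^z = 6 / 0.0367^0.2355 = 6 / 0.4592 = 13.07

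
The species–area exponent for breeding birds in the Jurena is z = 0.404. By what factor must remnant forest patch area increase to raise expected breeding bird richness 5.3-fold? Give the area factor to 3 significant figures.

62.1

(A₂/A₁)^0.404 = 5.3, so A₂/A₁ = 5.3^(1/0.404) = 5.3^2.475
ln(A₂/A₁) = ln 5.3 / 0.404 = 1.6677 / 0.404 = 4.1280
A₂/A₁ = e^4.1280 ≈ 62.05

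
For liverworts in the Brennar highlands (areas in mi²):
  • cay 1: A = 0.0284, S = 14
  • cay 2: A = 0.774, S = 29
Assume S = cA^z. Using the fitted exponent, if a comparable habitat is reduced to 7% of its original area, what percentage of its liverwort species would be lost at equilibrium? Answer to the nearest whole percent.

z = ln(29/14) / ln(0.774/0.0284) = 0.7282 / 3.3052 = 0.2203
S_new/S_old = (A_new/A_old)^z = 0.07^0.2203 = exp(0.2203 × -2.6593) = 0.5566
Fraction lost = 1 − 0.5566 = 0.4434

44%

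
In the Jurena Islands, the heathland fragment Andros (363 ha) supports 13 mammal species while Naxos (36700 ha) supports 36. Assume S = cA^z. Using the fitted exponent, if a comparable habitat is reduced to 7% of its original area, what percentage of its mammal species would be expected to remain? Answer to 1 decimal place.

55.6%

z = ln(36/13) / ln(36700/363) = 1.0186 / 4.6161 = 0.2207
S_new/S_old = (A_new/A_old)^z = 0.07^0.2207 = exp(0.2207 × -2.6593) = 0.5561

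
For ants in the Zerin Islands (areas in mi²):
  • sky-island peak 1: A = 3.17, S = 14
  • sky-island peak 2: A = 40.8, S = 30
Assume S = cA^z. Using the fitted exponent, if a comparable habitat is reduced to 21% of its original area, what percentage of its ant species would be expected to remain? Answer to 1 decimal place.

z = ln(30/14) / ln(40.8/3.17) = 0.7621 / 2.5550 = 0.2983
S_new/S_old = (A_new/A_old)^z = 0.21^0.2983 = exp(0.2983 × -1.5606) = 0.6278

62.8%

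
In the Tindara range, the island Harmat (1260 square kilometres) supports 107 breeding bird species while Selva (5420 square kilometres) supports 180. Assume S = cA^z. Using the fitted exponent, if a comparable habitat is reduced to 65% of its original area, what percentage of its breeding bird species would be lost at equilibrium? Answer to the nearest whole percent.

14%

z = ln(180/107) / ln(5420/1260) = 0.5201 / 1.4590 = 0.3565
S_new/S_old = (A_new/A_old)^z = 0.65^0.3565 = exp(0.3565 × -0.4308) = 0.8576
Fraction lost = 1 − 0.8576 = 0.1424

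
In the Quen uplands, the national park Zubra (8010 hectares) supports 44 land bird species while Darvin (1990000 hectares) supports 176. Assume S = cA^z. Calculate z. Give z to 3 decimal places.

0.251

Taking logs: ln S = ln c + z ln A, so z = (ln S₂ − ln S₁)/(ln A₂ − ln A₁).
z = ln(176/44) / ln(1990000/8010) = ln(4) / ln(248.4) = 1.3863 / 5.5152 = 0.2514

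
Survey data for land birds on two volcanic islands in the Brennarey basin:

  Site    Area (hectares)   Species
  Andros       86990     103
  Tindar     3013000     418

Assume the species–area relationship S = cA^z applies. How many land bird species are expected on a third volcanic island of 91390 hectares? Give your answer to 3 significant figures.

z = ln(418/103) / ln(3013000/86990) = 1.4008 / 3.5449 = 0.3951
c = 103 / 86990^0.3951 = 103 / 89.5 = 1.151
S₃ = 1.151 × 91390^0.3951 = 1.151 × 91.26 ≈ 105

105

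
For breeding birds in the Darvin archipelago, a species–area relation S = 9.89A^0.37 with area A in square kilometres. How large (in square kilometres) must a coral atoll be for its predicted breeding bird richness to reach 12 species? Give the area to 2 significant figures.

12 = 9.89 × A^0.37  ⇒  A^0.37 = 12/9.89 = 1.213
ln A = ln(1.213) / 0.37 = 0.1934 / 0.37 = 0.5227
A = e^0.5227 ≈ 1.687 square kilometres

1.7 square kilometres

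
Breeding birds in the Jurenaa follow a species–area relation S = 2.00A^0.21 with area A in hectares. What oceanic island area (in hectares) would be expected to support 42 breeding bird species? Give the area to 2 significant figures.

42 = 2 × A^0.21  ⇒  A^0.21 = 42/2 = 21
ln A = ln(21) / 0.21 = 3.0445 / 0.21 = 14.4977
A = e^14.4977 ≈ 1978255 hectares

2000000 hectares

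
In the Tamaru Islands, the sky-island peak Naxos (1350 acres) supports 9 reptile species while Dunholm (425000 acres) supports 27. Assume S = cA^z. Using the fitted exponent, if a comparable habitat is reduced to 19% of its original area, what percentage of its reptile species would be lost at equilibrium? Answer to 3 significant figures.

27.2%

z = ln(27/9) / ln(425000/1350) = 1.0986 / 5.7520 = 0.1910
S_new/S_old = (A_new/A_old)^z = 0.19^0.1910 = exp(0.1910 × -1.6607) = 0.7282
Fraction lost = 1 − 0.7282 = 0.2718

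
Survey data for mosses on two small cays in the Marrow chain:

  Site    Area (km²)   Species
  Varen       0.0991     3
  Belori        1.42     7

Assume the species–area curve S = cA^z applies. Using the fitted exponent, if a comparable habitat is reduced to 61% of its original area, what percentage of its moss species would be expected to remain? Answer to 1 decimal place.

85.4%

z = ln(7/3) / ln(1.42/0.0991) = 0.8473 / 2.6623 = 0.3183
S_new/S_old = (A_new/A_old)^z = 0.61^0.3183 = exp(0.3183 × -0.4943) = 0.8544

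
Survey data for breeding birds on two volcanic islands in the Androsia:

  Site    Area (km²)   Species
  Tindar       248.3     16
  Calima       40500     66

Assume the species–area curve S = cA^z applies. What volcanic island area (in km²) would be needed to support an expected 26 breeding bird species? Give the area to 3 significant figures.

z = ln(66/16) / ln(40500/248.3) = 1.4171 / 5.0944 = 0.2782
c = 16 / 248.3^0.2782 = 16 / 4.636 = 3.451
A = (26/3.451)^(1/0.2782) ⇒ ln A = ln(7.534)/0.2782 = 7.2601
A = e^7.2601 ≈ 1422 km²

1420 km²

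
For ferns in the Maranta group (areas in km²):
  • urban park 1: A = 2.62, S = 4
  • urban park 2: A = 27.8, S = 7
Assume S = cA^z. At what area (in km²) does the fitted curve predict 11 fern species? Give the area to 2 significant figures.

190 km²

z = ln(7/4) / ln(27.8/2.62) = 0.5596 / 2.3619 = 0.2369
c = 4 / 2.62^0.2369 = 4 / 1.256 = 3.184
A = (11/3.184)^(1/0.2369) ⇒ ln A = ln(3.455)/0.2369 = 5.2326
A = e^5.2326 ≈ 187.3 km²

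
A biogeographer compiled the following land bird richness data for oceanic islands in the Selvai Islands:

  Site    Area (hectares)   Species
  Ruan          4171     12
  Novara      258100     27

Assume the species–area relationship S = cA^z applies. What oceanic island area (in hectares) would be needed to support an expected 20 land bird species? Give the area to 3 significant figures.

56100 hectares

z = ln(27/12) / ln(258100/4171) = 0.8109 / 4.1252 = 0.1966
c = 12 / 4171^0.1966 = 12 / 5.148 = 2.331
A = (20/2.331)^(1/0.1966) ⇒ ln A = ln(8.581)/0.1966 = 10.9345
A = e^10.9345 ≈ 56077 hectares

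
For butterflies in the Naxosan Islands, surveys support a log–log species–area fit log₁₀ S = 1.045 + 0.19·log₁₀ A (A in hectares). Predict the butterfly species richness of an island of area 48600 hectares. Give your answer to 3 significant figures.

86.2

S = 11.09 × 48600^0.19 = 11.09 × 7.771 ≈ 86.19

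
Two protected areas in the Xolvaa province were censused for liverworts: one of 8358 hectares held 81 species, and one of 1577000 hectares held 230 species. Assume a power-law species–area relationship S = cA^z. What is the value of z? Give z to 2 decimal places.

0.20

Taking logs: ln S = ln c + z ln A, so z = (ln S₂ − ln S₁)/(ln A₂ − ln A₁).
z = ln(230/81) / ln(1577000/8358) = ln(2.84) / ln(188.7) = 1.0436 / 5.2401 = 0.1992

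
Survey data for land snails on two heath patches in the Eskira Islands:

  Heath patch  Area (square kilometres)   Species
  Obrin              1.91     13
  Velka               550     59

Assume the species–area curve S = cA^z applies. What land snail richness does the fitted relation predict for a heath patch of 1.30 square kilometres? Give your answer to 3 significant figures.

z = ln(59/13) / ln(550/1.91) = 1.5126 / 5.6628 = 0.2671
c = 13 / 1.91^0.2671 = 13 / 1.189 = 10.94
S₃ = 10.94 × 1.3^0.2671 = 10.94 × 1.073 ≈ 11.73

11.7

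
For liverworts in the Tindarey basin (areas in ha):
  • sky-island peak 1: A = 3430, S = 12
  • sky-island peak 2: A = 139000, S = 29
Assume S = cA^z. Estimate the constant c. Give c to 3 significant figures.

1.72

z = ln(S₂/S₁) / ln(A₂/A₁) = ln(29/12) / ln(139000/3430) = 0.8824 / 3.7019 = 0.2384
c = S₁ / A₁^z = 12 / 3430^0.2384 = 12 / 6.961 = 1.724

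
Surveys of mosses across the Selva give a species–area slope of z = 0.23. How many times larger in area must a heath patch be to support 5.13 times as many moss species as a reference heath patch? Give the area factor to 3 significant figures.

(A₂/A₁)^0.23 = 5.13, so A₂/A₁ = 5.13^(1/0.23) = 5.13^4.348
ln(A₂/A₁) = ln 5.13 / 0.23 = 1.6351 / 0.23 = 7.1092
A₂/A₁ = e^7.1092 ≈ 1223

1220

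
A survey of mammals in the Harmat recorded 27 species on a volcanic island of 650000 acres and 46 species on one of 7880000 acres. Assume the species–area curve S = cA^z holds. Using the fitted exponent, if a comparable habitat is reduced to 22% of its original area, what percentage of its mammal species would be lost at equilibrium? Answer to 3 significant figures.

27.6%

z = ln(46/27) / ln(7880000/650000) = 0.5328 / 2.4951 = 0.2135
S_new/S_old = (A_new/A_old)^z = 0.22^0.2135 = exp(0.2135 × -1.5141) = 0.7237
Fraction lost = 1 − 0.7237 = 0.2763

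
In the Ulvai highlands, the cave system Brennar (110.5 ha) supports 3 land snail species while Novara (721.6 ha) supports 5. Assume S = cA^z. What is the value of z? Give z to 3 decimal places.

0.272

Taking logs: ln S = ln c + z ln A, so z = (ln S₂ − ln S₁)/(ln A₂ − ln A₁).
z = ln(5/3) / ln(721.6/110.5) = ln(1.667) / ln(6.53) = 0.5108 / 1.8765 = 0.2722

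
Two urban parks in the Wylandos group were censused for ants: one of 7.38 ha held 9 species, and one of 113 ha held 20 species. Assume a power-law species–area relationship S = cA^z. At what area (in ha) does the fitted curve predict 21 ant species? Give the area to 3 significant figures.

134 ha

z = ln(20/9) / ln(113/7.38) = 0.7985 / 2.7286 = 0.2926
c = 9 / 7.38^0.2926 = 9 / 1.795 = 5.014
A = (21/5.014)^(1/0.2926) ⇒ ln A = ln(4.188)/0.2926 = 4.8941
A = e^4.8941 ≈ 133.5 ha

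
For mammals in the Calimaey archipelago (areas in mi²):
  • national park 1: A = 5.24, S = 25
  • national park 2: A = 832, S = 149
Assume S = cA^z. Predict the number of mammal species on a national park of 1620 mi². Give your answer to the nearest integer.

188

z = ln(149/25) / ln(832/5.24) = 1.7851 / 5.0675 = 0.3523
c = 25 / 5.24^0.3523 = 25 / 1.792 = 13.95
S₃ = 13.95 × 1620^0.3523 = 13.95 × 13.51 ≈ 188.4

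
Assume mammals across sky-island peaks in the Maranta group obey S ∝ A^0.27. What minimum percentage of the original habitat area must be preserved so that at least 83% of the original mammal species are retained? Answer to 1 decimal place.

Need (A_new/A_old)^0.27 = 0.83, so A_new/A_old = 0.83^(1/0.27) = 0.83^3.704
ln(A_new/A_old) = ln 0.83 / 0.27 = -0.1863 / 0.27 = -0.6901
A_new/A_old = e^-0.6901 ≈ 0.5015

50.2%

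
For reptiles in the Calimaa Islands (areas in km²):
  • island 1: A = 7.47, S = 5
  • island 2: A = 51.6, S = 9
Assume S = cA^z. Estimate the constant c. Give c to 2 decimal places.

z = ln(S₂/S₁) / ln(A₂/A₁) = ln(9/5) / ln(51.6/7.47) = 0.5878 / 1.9326 = 0.3041
c = S₁ / A₁^z = 5 / 7.47^0.3041 = 5 / 1.843 = 2.712

2.71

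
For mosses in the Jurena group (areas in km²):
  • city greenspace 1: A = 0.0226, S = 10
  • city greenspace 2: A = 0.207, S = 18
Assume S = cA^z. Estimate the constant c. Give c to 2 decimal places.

z = ln(S₂/S₁) / ln(A₂/A₁) = ln(18/10) / ln(0.207/0.0226) = 0.5878 / 2.2148 = 0.2654
c = S₁ / A₁^z = 10 / 0.0226^0.2654 = 10 / 0.3658 = 27.34

27.34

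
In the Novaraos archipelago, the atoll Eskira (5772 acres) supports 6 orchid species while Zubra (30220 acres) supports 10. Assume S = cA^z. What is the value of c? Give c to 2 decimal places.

0.41

z = ln(S₂/S₁) / ln(A₂/A₁) = ln(10/6) / ln(30220/5772) = 0.5108 / 1.6555 = 0.3086
c = S₁ / A₁^z = 6 / 5772^0.3086 = 6 / 14.47 = 0.4145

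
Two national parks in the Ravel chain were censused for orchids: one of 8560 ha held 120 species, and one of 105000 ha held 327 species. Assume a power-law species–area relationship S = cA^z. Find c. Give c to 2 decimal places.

3.21

z = ln(S₂/S₁) / ln(A₂/A₁) = ln(327/120) / ln(105000/8560) = 1.0025 / 2.5069 = 0.3999
c = S₁ / A₁^z = 120 / 8560^0.3999 = 120 / 37.37 = 3.211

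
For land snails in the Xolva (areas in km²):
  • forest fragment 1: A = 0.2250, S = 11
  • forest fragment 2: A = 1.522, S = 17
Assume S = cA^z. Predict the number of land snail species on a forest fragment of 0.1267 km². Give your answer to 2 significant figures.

9.7

z = ln(17/11) / ln(1.522/0.225) = 0.4353 / 1.9117 = 0.2277
c = 11 / 0.225^0.2277 = 11 / 0.712 = 15.45
S₃ = 15.45 × 0.1267^0.2277 = 15.45 × 0.6247 ≈ 9.652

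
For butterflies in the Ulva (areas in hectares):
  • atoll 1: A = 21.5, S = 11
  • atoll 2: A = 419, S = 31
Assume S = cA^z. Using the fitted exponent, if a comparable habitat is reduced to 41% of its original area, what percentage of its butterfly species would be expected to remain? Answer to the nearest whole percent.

z = ln(31/11) / ln(419/21.5) = 1.0361 / 2.9698 = 0.3489
S_new/S_old = (A_new/A_old)^z = 0.41^0.3489 = exp(0.3489 × -0.8916) = 0.7327

73%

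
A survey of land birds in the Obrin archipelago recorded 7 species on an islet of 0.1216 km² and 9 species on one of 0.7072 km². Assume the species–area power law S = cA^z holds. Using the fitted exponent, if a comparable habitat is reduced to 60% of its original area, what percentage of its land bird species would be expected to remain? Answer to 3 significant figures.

z = ln(9/7) / ln(0.7072/0.1216) = 0.2513 / 1.7606 = 0.1427
S_new/S_old = (A_new/A_old)^z = 0.6^0.1427 = exp(0.1427 × -0.5108) = 0.9297

93.0%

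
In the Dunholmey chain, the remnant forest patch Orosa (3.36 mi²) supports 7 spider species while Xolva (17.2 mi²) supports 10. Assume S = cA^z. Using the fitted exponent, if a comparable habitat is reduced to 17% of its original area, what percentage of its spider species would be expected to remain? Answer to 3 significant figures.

z = ln(10/7) / ln(17.2/3.36) = 0.3567 / 1.6330 = 0.2184
S_new/S_old = (A_new/A_old)^z = 0.17^0.2184 = exp(0.2184 × -1.7720) = 0.6791

67.9%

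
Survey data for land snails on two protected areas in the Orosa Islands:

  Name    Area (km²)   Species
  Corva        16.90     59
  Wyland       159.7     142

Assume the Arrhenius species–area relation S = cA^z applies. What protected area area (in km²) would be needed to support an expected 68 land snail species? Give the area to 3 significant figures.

z = ln(142/59) / ln(159.7/16.9) = 0.8783 / 2.2460 = 0.3910
c = 59 / 16.9^0.3910 = 59 / 3.021 = 19.53
A = (68/19.53)^(1/0.3910) ⇒ ln A = ln(3.482)/0.3910 = 3.1904
A = e^3.1904 ≈ 24.3 km²

24.3 km²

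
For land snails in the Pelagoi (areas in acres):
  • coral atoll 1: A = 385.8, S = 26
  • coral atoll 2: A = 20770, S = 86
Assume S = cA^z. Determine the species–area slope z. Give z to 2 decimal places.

0.30

Taking logs: ln S = ln c + z ln A, so z = (ln S₂ − ln S₁)/(ln A₂ − ln A₁).
z = ln(86/26) / ln(20770/385.8) = ln(3.308) / ln(53.84) = 1.1963 / 3.9859 = 0.3001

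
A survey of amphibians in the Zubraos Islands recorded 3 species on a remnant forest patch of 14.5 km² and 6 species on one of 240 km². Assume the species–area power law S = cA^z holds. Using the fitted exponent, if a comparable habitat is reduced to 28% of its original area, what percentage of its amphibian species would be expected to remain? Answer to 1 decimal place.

z = ln(6/3) / ln(240/14.5) = 0.6931 / 2.8065 = 0.2470
S_new/S_old = (A_new/A_old)^z = 0.28^0.2470 = exp(0.2470 × -1.2730) = 0.7302

73.0%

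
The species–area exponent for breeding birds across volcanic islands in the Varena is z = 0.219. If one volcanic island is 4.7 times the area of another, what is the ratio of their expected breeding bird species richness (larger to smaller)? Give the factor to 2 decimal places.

1.40

S₂/S₁ = (A₂/A₁)^z = 4.7^0.219
ln(S₂/S₁) = 0.219 × ln 4.7 = 0.219 × 1.5476 = 0.3389
S₂/S₁ = e^0.3389 ≈ 1.403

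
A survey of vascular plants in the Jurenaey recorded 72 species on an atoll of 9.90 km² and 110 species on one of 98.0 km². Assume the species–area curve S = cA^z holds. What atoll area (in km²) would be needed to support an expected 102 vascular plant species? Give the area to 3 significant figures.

z = ln(110/72) / ln(98/9.9) = 0.4238 / 2.2924 = 0.1849
c = 72 / 9.9^0.1849 = 72 / 1.528 = 47.13
A = (102/47.13)^(1/0.1849) ⇒ ln A = ln(2.164)/0.1849 = 4.1765
A = e^4.1765 ≈ 65.14 km²

65.1 km²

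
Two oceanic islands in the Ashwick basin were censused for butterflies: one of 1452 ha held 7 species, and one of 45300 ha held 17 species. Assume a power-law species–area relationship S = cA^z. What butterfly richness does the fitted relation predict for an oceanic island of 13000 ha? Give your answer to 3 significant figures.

12.3

z = ln(17/7) / ln(45300/1452) = 0.8873 / 3.4404 = 0.2579
c = 7 / 1452^0.2579 = 7 / 6.539 = 1.071
S₃ = 1.071 × 13000^0.2579 = 1.071 × 11.51 ≈ 12.32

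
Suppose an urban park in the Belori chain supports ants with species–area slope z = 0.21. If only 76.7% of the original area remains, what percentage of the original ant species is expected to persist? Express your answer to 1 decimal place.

94.6%

S_new/S_old = (A_new/A_old)^z = 0.767^0.21
= exp(0.21 × ln 0.767) = exp(0.21 × -0.2653) = exp(-0.0557) ≈ 0.9458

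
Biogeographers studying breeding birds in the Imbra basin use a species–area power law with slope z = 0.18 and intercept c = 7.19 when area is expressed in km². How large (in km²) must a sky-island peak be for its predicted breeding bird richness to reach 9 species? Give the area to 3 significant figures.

3.48 km²

9 = 7.19 × A^0.18  ⇒  A^0.18 = 9/7.19 = 1.252
ln A = ln(1.252) / 0.18 = 0.2245 / 0.18 = 1.2474
A = e^1.2474 ≈ 3.481 km²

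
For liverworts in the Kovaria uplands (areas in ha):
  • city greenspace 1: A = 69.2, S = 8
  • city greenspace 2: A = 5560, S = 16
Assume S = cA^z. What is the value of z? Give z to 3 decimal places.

Taking logs: ln S = ln c + z ln A, so z = (ln S₂ − ln S₁)/(ln A₂ − ln A₁).
z = ln(16/8) / ln(5560/69.2) = ln(2) / ln(80.35) = 0.6931 / 4.3864 = 0.1580

0.158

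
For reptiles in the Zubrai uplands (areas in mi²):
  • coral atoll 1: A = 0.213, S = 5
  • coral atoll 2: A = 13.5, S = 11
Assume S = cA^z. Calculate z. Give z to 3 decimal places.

Taking logs: ln S = ln c + z ln A, so z = (ln S₂ − ln S₁)/(ln A₂ − ln A₁).
z = ln(11/5) / ln(13.5/0.213) = ln(2.2) / ln(63.38) = 0.7885 / 4.1492 = 0.1900

0.190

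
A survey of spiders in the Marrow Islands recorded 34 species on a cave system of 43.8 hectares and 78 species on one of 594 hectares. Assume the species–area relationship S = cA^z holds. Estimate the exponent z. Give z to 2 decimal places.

0.32

Taking logs: ln S = ln c + z ln A, so z = (ln S₂ − ln S₁)/(ln A₂ − ln A₁).
z = ln(78/34) / ln(594/43.8) = ln(2.294) / ln(13.56) = 0.8303 / 2.6072 = 0.3185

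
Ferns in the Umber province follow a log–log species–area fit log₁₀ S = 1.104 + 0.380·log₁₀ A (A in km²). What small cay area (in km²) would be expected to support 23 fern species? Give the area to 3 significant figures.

23 = 12.71 × A^0.38  ⇒  A^0.38 = 23/12.71 = 1.81
ln A = ln(1.81) / 0.38 = 0.5934 / 0.38 = 1.5617
A = e^1.5617 ≈ 4.767 km²

4.77 km²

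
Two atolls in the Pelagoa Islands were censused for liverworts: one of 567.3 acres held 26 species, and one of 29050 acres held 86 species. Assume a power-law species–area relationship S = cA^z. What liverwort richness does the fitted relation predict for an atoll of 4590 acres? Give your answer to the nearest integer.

z = ln(86/26) / ln(29050/567.3) = 1.1963 / 3.9359 = 0.3039
c = 26 / 567.3^0.3039 = 26 / 6.87 = 3.784
S₃ = 3.784 × 4590^0.3039 = 3.784 × 12.97 ≈ 49.08

49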